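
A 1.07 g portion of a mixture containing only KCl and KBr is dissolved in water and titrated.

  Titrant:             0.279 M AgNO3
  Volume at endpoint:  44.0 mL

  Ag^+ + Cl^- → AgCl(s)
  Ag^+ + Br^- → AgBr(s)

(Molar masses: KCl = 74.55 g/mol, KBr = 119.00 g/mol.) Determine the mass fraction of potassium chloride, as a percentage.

n(AgNO3) = 0.0440 × 0.279 = 0.0123 mol
Let x = n(KCl), y = n(KBr).
Titrant: 1x + 1y = 0.0123;  mass: 74.55x + 119.00y = 1.07
Solving, x = 8.79 × 10^-3 mol, y = 3.48 × 10^-3 mol
mass of KCl = 8.79 × 10^-3 × 74.55 = 0.656 g
% KCl = 0.656 / 1.07 × 100 = 61.3 %

61.3 %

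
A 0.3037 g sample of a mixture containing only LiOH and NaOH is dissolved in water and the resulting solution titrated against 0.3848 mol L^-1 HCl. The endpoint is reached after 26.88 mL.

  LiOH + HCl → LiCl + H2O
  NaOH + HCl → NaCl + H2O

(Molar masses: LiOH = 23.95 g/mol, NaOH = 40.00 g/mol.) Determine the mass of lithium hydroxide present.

n(HCl) = 0.02688 × 0.3848 = 0.01034 mol
Let x = n(LiOH), y = n(NaOH).
Titrant: 1x + 1y = 0.01034;  mass: 23.95x + 40.00y = 0.3037
Solving, x = 6.856 × 10^-3 mol, y = 3.488 × 10^-3 mol
mass of LiOH = 6.856 × 10^-3 × 23.95 = 0.1642 g

0.1642 g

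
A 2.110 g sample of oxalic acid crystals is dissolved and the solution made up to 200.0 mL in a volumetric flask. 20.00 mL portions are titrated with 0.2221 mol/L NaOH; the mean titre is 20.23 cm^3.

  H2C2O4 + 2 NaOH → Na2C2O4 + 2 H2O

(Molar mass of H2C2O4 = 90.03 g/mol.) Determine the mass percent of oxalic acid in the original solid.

n(NaOH) per titration = 0.02023 × 0.2221 = 4.493 × 10^-3 mol
From the 1:2 ratio, n(H2C2O4) in each aliquot = 1/2 × 4.493 × 10^-3 = 2.247 × 10^-3 mol
n(H2C2O4) in the whole flask = 2.247 × 10^-3 × 200.0/20.00 = 0.02247 mol
mass of H2C2O4 = 0.02247 × 90.03 = 2.023 g
% H2C2O4 = 2.023 / 2.110 × 100 = 95.86 %

95.86 %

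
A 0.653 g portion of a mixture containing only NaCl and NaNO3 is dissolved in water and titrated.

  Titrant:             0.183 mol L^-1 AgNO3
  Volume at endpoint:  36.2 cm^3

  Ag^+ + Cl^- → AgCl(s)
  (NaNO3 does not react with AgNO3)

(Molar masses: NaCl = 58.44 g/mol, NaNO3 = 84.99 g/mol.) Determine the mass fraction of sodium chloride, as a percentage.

59.3 %

n(AgNO3) = 0.0362 × 0.183 = 6.62 × 10^-3 mol
Let x = n(NaCl), y = n(NaNO3).
Titrant: 1x = 6.62 × 10^-3;  mass: 58.44x + 84.99y = 0.653
Solving, x = 6.62 × 10^-3 mol, y = 3.13 × 10^-3 mol
mass of NaCl = 6.62 × 10^-3 × 58.44 = 0.387 g
% NaCl = 0.387 / 0.653 × 100 = 59.3 %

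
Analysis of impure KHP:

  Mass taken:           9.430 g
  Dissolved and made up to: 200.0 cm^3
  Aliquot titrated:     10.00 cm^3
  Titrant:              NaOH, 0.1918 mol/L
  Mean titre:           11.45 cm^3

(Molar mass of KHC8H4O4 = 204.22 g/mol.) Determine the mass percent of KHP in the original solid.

95.12 %

KHC8H4O4 + NaOH → KNaC8H4O4 + H2O
n(NaOH) per titration = 0.01145 × 0.1918 = 2.196 × 10^-3 mol
n(KHC8H4O4) in each aliquot = 2.196 × 10^-3 mol (1:1 ratio)
n(KHC8H4O4) in the whole flask = 2.196 × 10^-3 × 200.0/10.00 = 0.04392 mol
mass of KHC8H4O4 = 0.04392 × 204.22 = 8.970 g
% KHC8H4O4 = 8.970 / 9.430 × 100 = 95.12 %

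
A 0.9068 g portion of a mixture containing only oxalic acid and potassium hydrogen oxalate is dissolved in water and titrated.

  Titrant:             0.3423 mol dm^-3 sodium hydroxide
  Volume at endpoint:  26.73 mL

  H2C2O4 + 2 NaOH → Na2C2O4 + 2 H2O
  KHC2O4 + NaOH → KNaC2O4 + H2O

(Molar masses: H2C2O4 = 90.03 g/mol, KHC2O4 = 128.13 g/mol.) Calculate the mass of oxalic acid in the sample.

0.1438 g

n(NaOH) = 0.02673 × 0.3423 = 9.150 × 10^-3 mol
Let x = n(H2C2O4), y = n(KHC2O4).
Titrant: 2x + 1y = 9.150 × 10^-3;  mass: 90.03x + 128.13y = 0.9068
Solving, x = 1.597 × 10^-3 mol, y = 5.955 × 10^-3 mol
mass of H2C2O4 = 1.597 × 10^-3 × 90.03 = 0.1438 g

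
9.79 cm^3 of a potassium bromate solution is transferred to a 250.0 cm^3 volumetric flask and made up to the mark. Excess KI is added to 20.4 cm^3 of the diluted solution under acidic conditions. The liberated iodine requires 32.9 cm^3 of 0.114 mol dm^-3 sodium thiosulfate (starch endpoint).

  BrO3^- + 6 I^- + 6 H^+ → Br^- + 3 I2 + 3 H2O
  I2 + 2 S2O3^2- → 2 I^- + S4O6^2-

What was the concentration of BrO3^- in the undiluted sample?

n(S2O3^2-) = 0.0329 × 0.114 = 3.75 × 10^-3 mol
n(I2) = n(S2O3^2-)/2 = 1.88 × 10^-3 mol
From the 1:3 ratio, n(BrO3^-) in the aliquot = 1/3 × 1.88 × 10^-3 = 6.25 × 10^-4 mol
[BrO3^-]_dilute = 6.25 × 10^-4 / 0.0204 = 0.0306 mol/L
[BrO3^-]_original = 0.0306 × 250.0/9.79 = 0.782 mol/L

0.782 mol/L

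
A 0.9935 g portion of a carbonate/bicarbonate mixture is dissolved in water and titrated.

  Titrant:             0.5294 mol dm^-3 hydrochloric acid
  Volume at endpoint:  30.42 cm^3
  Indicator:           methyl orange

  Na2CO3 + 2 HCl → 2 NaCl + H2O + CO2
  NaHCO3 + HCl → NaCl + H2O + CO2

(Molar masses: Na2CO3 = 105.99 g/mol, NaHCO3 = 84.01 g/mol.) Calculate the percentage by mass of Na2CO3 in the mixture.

n(HCl) = 0.03042 × 0.5294 = 0.01610 mol
Let x = n(Na2CO3), y = n(NaHCO3).
Titrant: 2x + 1y = 0.01610;  mass: 105.99x + 84.01y = 0.9935
Solving, x = 5.794 × 10^-3 mol, y = 4.516 × 10^-3 mol
mass of Na2CO3 = 5.794 × 10^-3 × 105.99 = 0.6141 g
% Na2CO3 = 0.6141 / 0.9935 × 100 = 61.82 %

61.82 %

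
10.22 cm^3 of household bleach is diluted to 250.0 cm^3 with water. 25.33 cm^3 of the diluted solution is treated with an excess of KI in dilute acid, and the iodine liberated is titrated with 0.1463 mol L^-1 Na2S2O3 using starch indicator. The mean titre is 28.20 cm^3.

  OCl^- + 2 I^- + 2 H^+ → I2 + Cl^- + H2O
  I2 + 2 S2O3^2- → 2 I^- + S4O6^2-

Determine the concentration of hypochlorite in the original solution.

1.992 mol/L

n(S2O3^2-) = 0.02820 × 0.1463 = 4.126 × 10^-3 mol
n(I2) = n(S2O3^2-)/2 = 2.063 × 10^-3 mol
n(OCl^-) in the aliquot = 2.063 × 10^-3 mol (1:1 ratio)
[OCl^-]_dilute = 2.063 × 10^-3 / 0.02533 = 0.08144 mol/L
[OCl^-]_original = 0.08144 × 250.0/10.22 = 1.992 mol/L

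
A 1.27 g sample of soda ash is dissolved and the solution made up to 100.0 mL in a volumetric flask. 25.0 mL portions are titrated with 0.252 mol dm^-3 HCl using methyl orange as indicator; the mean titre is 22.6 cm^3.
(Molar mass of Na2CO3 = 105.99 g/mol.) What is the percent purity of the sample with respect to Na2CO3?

95.1 %

Na2CO3 + 2 HCl → 2 NaCl + H2O + CO2
n(HCl) per titration = 0.0226 × 0.252 = 5.70 × 10^-3 mol
From the 1:2 ratio, n(Na2CO3) in each aliquot = 1/2 × 5.70 × 10^-3 = 2.85 × 10^-3 mol
n(Na2CO3) in the whole flask = 2.85 × 10^-3 × 100.0/25.0 = 0.0114 mol
mass of Na2CO3 = 0.0114 × 105.99 = 1.21 g
% Na2CO3 = 1.21 / 1.27 × 100 = 95.1 %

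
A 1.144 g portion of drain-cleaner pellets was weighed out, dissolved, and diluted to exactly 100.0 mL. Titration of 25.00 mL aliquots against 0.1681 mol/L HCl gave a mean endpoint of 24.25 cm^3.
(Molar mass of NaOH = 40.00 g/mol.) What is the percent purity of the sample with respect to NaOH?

57.01 %

NaOH + HCl → NaCl + H2O
n(HCl) per titration = 0.02425 × 0.1681 = 4.076 × 10^-3 mol
n(NaOH) in each aliquot = 4.076 × 10^-3 mol (1:1 ratio)
n(NaOH) in the whole flask = 4.076 × 10^-3 × 100.0/25.00 = 0.01631 mol
mass of NaOH = 0.01631 × 40.00 = 0.6522 g
% NaOH = 0.6522 / 1.144 × 100 = 57.01 %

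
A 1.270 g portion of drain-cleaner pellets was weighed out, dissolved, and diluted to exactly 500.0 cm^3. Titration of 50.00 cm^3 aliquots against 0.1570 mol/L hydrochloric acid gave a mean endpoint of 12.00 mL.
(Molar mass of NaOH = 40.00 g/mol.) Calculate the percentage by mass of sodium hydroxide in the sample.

NaOH + HCl → NaCl + H2O
n(HCl) per titration = 0.01200 × 0.1570 = 1.884 × 10^-3 mol
n(NaOH) in each aliquot = 1.884 × 10^-3 mol (1:1 ratio)
n(NaOH) in the whole flask = 1.884 × 10^-3 × 500.0/50.00 = 0.01884 mol
mass of NaOH = 0.01884 × 40.00 = 0.7536 g
% NaOH = 0.7536 / 1.270 × 100 = 59.34 %

59.34 %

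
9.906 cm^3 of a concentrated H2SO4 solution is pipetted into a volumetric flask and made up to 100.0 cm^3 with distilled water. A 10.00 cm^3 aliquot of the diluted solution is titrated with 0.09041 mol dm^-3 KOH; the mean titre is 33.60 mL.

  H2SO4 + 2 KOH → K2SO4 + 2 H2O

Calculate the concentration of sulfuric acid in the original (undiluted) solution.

1.533 mol/L

n(KOH) = 0.03360 × 0.09041 = 3.038 × 10^-3 mol
From the 1:2 ratio, n(H2SO4) in the aliquot = 1/2 × 3.038 × 10^-3 = 1.519 × 10^-3 mol
[H2SO4]_dilute = 1.519 × 10^-3 / 0.01000 = 0.1519 mol/L
Dilution factor = 100.0 / 9.906 = 10.09
[H2SO4]_stock = 0.1519 × 10.09 = 1.533 mol/L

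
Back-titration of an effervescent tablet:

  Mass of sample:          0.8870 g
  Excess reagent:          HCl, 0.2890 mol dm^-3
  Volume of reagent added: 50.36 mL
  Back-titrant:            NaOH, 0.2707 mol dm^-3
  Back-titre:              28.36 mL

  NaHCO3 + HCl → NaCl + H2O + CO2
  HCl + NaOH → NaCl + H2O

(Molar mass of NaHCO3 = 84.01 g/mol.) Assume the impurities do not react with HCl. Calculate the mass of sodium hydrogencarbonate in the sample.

0.5777 g

n(HCl) added = 0.05036 × 0.2890 = 0.01455 mol
n(NaOH) used in back-titration = 0.02836 × 0.2707 = 7.677 × 10^-3 mol
n(HCl) left over = 7.677 × 10^-3 mol (1:1 ratio)
n(HCl) consumed by analyte = 0.01455 − 7.677 × 10^-3 = 6.877 × 10^-3 mol
n(NaHCO3) = 6.877 × 10^-3 mol (1:1 ratio)
mass of NaHCO3 = 6.877 × 10^-3 × 84.01 = 0.5777 g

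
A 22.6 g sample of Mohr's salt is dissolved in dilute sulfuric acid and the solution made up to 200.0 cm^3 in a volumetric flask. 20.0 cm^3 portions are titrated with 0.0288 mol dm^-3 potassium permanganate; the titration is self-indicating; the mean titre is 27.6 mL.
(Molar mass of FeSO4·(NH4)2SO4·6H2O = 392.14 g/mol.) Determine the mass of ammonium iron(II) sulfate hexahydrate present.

MnO4^- + 5 Fe^2+ + 8 H^+ → Mn^2+ + 5 Fe^3+ + 4 H2O
n(KMnO4) per titration = 0.0276 × 0.0288 = 7.95 × 10^-4 mol
From the 5:1 ratio, n(FeSO4·(NH4)2SO4·6H2O) in each aliquot = 5/1 × 7.95 × 10^-4 = 3.97 × 10^-3 mol
n(FeSO4·(NH4)2SO4·6H2O) in the whole flask = 3.97 × 10^-3 × 200.0/20.0 = 0.0397 mol
mass of FeSO4·(NH4)2SO4·6H2O = 0.0397 × 392.14 = 15.6 g

15.6 g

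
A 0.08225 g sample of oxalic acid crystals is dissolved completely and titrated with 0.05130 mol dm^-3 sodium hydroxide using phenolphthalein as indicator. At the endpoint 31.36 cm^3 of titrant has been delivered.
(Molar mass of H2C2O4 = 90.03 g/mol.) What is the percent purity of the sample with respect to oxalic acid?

H2C2O4 + 2 NaOH → Na2C2O4 + 2 H2O
n(NaOH) = 0.03136 L × 0.05130 mol/L = 1.609 × 10^-3 mol
From the 1:2 ratio, n(H2C2O4) = 1/2 × 1.609 × 10^-3 = 8.044 × 10^-4 mol
mass of H2C2O4 = 8.044 × 10^-4 × 90.03 g/mol = 0.07242 g
% H2C2O4 = 0.07242 / 0.08225 × 100 = 88.05 %

88.05 %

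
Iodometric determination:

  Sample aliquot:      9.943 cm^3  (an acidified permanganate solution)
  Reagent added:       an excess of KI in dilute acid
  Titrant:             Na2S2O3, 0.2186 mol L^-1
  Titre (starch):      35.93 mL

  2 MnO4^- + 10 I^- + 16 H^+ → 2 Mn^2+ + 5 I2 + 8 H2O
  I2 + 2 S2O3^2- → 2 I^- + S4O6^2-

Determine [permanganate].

n(S2O3^2-) = 0.03593 × 0.2186 = 7.854 × 10^-3 mol
n(I2) = n(S2O3^2-)/2 = 3.927 × 10^-3 mol
From the 2:5 ratio, n(MnO4^-) in the aliquot = 2/5 × 3.927 × 10^-3 = 1.571 × 10^-3 mol
[MnO4^-] = 1.571 × 10^-3 / 0.009943 = 0.1580 mol/L

0.1580 mol/L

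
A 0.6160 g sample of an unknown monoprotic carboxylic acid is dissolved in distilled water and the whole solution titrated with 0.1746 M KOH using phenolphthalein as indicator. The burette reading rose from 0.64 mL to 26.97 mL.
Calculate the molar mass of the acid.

n(KOH) = 0.02633 L × 0.1746 mol/L = 4.597 × 10^-3 mol
n(HA) = 4.597 × 10^-3 mol (1:1 ratio)
M = m / n = 0.6160 g / 4.597 × 10^-3 mol = 134.0 g/mol

134.0 g/mol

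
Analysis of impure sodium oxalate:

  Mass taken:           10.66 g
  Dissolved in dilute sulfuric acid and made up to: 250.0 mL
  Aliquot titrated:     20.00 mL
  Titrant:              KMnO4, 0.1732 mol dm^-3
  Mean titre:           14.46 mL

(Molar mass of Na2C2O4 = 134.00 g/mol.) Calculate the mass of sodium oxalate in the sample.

2 MnO4^- + 5 C2O4^2- + 16 H^+ → 2 Mn^2+ + 10 CO2 + 8 H2O
n(KMnO4) per titration = 0.01446 × 0.1732 = 2.504 × 10^-3 mol
From the 5:2 ratio, n(Na2C2O4) in each aliquot = 5/2 × 2.504 × 10^-3 = 6.261 × 10^-3 mol
n(Na2C2O4) in the whole flask = 6.261 × 10^-3 × 250.0/20.00 = 0.07826 mol
mass of Na2C2O4 = 0.07826 × 134.00 = 10.49 g

10.49 g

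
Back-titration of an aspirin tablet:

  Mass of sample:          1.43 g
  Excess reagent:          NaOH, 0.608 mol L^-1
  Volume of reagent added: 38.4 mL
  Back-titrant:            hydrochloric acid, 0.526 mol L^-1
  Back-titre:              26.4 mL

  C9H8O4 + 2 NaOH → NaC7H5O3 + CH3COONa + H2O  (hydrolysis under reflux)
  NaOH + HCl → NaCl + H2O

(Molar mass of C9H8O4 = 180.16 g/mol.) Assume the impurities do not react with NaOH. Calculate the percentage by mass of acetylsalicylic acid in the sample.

59.6 %

n(NaOH) added = 0.0384 × 0.608 = 0.0233 mol
n(HCl) used in back-titration = 0.0264 × 0.526 = 0.0139 mol
n(NaOH) left over = 0.0139 mol (1:1 ratio)
n(NaOH) consumed by analyte = 0.0233 − 0.0139 = 9.46 × 10^-3 mol
From the 1:2 ratio, n(C9H8O4) = 1/2 × 9.46 × 10^-3 = 4.73 × 10^-3 mol
mass of C9H8O4 = 4.73 × 10^-3 × 180.16 = 0.852 g
% C9H8O4 = 0.852 / 1.43 × 100 = 59.6 %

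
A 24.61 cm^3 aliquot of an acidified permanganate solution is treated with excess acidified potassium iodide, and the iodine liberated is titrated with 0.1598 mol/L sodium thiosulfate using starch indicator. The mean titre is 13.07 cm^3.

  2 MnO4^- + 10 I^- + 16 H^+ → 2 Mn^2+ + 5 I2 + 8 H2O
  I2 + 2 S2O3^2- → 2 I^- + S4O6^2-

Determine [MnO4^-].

0.01697 mol/L

n(S2O3^2-) = 0.01307 × 0.1598 = 2.089 × 10^-3 mol
n(I2) = n(S2O3^2-)/2 = 1.044 × 10^-3 mol
From the 2:5 ratio, n(MnO4^-) in the aliquot = 2/5 × 1.044 × 10^-3 = 4.177 × 10^-4 mol
[MnO4^-] = 4.177 × 10^-4 / 0.02461 = 0.01697 mol/L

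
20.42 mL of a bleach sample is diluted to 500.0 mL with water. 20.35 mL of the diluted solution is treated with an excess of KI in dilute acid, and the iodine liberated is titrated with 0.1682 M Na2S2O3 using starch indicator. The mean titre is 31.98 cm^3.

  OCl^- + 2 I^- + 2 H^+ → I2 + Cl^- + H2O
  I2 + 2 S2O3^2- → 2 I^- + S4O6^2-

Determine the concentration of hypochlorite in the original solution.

3.236 M

n(S2O3^2-) = 0.03198 × 0.1682 = 5.379 × 10^-3 mol
n(I2) = n(S2O3^2-)/2 = 2.690 × 10^-3 mol
n(OCl^-) in the aliquot = 2.690 × 10^-3 mol (1:1 ratio)
[OCl^-]_dilute = 2.690 × 10^-3 / 0.02035 = 0.1322 mol/L
[OCl^-]_original = 0.1322 × 500.0/20.42 = 3.236 mol/L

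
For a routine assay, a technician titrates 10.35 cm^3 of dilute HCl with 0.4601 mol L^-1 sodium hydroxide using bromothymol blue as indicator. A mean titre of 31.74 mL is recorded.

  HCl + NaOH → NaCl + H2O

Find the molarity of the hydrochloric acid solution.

1.411 mol/L

n(NaOH) = 0.03174 L × 0.4601 mol/L = 0.01460 mol
n(HCl) = 0.01460 mol (1:1 mole ratio)
[HCl] = 0.01460 mol / 0.01035 L = 1.411 mol/L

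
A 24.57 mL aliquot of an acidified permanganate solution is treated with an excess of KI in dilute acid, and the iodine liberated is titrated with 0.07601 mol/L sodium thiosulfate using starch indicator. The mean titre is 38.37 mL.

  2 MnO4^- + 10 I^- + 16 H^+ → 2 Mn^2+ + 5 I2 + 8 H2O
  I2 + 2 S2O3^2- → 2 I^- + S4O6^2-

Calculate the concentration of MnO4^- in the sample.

n(S2O3^2-) = 0.03837 × 0.07601 = 2.917 × 10^-3 mol
n(I2) = n(S2O3^2-)/2 = 1.458 × 10^-3 mol
From the 2:5 ratio, n(MnO4^-) in the aliquot = 2/5 × 1.458 × 10^-3 = 5.833 × 10^-4 mol
[MnO4^-] = 5.833 × 10^-4 / 0.02457 = 0.02374 mol/L

0.02374 mol/L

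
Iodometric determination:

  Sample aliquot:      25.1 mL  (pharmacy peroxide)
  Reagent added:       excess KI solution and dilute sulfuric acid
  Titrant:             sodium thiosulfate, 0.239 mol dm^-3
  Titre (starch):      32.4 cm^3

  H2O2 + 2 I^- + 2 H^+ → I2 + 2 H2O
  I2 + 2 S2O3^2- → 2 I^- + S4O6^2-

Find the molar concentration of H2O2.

n(S2O3^2-) = 0.0324 × 0.239 = 7.74 × 10^-3 mol
n(I2) = n(S2O3^2-)/2 = 3.87 × 10^-3 mol
n(H2O2) in the aliquot = 3.87 × 10^-3 mol (1:1 ratio)
[H2O2] = 3.87 × 10^-3 / 0.0251 = 0.154 mol/L

0.154 mol/L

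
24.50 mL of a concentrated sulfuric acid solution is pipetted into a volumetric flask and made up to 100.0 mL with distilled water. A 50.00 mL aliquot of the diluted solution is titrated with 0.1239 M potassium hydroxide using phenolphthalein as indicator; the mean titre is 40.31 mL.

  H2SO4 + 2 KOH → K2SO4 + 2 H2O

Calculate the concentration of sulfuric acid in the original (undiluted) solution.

n(KOH) = 0.04031 × 0.1239 = 4.994 × 10^-3 mol
From the 1:2 ratio, n(H2SO4) in the aliquot = 1/2 × 4.994 × 10^-3 = 2.497 × 10^-3 mol
[H2SO4]_dilute = 2.497 × 10^-3 / 0.05000 = 0.04994 mol/L
Dilution factor = 100.0 / 24.50 = 4.082
[H2SO4]_stock = 0.04994 × 4.082 = 0.2039 mol/L

0.2039 M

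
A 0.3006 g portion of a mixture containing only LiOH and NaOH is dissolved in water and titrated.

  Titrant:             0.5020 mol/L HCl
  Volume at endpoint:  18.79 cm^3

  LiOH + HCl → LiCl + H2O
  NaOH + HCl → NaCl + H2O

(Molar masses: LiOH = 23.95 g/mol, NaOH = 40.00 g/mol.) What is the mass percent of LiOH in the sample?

38.08 %

n(HCl) = 0.01879 × 0.5020 = 9.433 × 10^-3 mol
Let x = n(LiOH), y = n(NaOH).
Titrant: 1x + 1y = 9.433 × 10^-3;  mass: 23.95x + 40.00y = 0.3006
Solving, x = 4.779 × 10^-3 mol, y = 4.654 × 10^-3 mol
mass of LiOH = 4.779 × 10^-3 × 23.95 = 0.1145 g
% LiOH = 0.1145 / 0.3006 × 100 = 38.08 %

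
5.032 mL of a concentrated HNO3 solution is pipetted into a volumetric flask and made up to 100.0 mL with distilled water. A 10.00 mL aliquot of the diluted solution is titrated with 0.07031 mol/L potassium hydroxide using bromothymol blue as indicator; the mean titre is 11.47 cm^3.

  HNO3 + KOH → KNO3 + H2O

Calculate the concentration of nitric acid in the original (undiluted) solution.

n(KOH) = 0.01147 × 0.07031 = 8.065 × 10^-4 mol
n(HNO3) in the aliquot = 8.065 × 10^-4 mol (1:1 ratio)
[HNO3]_dilute = 8.065 × 10^-4 / 0.01000 = 0.08065 mol/L
Dilution factor = 100.0 / 5.032 = 19.87
[HNO3]_stock = 0.08065 × 19.87 = 1.603 mol/L

1.603 mol/L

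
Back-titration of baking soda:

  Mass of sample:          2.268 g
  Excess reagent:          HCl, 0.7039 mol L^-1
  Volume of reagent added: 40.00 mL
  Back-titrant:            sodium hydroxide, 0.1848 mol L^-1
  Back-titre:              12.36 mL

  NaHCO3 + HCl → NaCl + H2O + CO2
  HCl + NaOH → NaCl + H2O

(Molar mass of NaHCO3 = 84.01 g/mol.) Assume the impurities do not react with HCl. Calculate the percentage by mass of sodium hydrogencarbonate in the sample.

n(HCl) added = 0.04000 × 0.7039 = 0.02816 mol
n(NaOH) used in back-titration = 0.01236 × 0.1848 = 2.284 × 10^-3 mol
n(HCl) left over = 2.284 × 10^-3 mol (1:1 ratio)
n(HCl) consumed by analyte = 0.02816 − 2.284 × 10^-3 = 0.02587 mol
n(NaHCO3) = 0.02587 mol (1:1 ratio)
mass of NaHCO3 = 0.02587 × 84.01 = 2.173 g
% NaHCO3 = 2.173 / 2.268 × 100 = 95.83 %

95.83 %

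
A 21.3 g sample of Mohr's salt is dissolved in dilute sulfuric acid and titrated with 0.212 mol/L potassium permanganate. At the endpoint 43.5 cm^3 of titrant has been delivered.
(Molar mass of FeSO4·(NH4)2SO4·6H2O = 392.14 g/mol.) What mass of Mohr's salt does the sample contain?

18.1 g

MnO4^- + 5 Fe^2+ + 8 H^+ → Mn^2+ + 5 Fe^3+ + 4 H2O
n(KMnO4) = 0.0435 L × 0.212 mol/L = 9.22 × 10^-3 mol
From the 5:1 ratio, n(FeSO4·(NH4)2SO4·6H2O) = 5/1 × 9.22 × 10^-3 = 0.0461 mol
mass of FeSO4·(NH4)2SO4·6H2O = 0.0461 × 392.14 g/mol = 18.1 g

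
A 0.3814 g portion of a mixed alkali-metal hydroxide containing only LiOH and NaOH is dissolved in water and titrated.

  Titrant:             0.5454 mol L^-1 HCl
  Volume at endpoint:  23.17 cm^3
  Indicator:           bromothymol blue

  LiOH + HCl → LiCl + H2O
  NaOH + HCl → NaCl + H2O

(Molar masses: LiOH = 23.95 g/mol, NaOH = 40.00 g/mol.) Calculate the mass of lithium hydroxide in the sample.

0.1851 g

n(HCl) = 0.02317 × 0.5454 = 0.01264 mol
Let x = n(LiOH), y = n(NaOH).
Titrant: 1x + 1y = 0.01264;  mass: 23.95x + 40.00y = 0.3814
Solving, x = 7.731 × 10^-3 mol, y = 4.906 × 10^-3 mol
mass of LiOH = 7.731 × 10^-3 × 23.95 = 0.1851 g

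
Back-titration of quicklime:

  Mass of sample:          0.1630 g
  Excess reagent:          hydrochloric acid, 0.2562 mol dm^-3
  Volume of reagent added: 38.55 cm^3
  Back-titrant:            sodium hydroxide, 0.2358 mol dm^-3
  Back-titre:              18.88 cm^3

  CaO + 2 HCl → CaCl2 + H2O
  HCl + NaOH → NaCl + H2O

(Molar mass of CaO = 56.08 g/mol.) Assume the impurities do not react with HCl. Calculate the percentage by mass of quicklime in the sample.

n(HCl) added = 0.03855 × 0.2562 = 9.877 × 10^-3 mol
n(NaOH) used in back-titration = 0.01888 × 0.2358 = 4.452 × 10^-3 mol
n(HCl) left over = 4.452 × 10^-3 mol (1:1 ratio)
n(HCl) consumed by analyte = 9.877 × 10^-3 − 4.452 × 10^-3 = 5.425 × 10^-3 mol
From the 1:2 ratio, n(CaO) = 1/2 × 5.425 × 10^-3 = 2.712 × 10^-3 mol
mass of CaO = 2.712 × 10^-3 × 56.08 = 0.1521 g
% CaO = 0.1521 / 0.1630 × 100 = 93.32 %

93.32 %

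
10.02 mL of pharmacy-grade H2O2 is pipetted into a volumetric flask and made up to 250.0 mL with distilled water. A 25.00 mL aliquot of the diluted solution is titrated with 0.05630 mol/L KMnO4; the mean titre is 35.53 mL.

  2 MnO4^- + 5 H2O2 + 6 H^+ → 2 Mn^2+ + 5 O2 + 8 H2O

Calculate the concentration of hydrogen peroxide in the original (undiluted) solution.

n(KMnO4) = 0.03553 × 0.05630 = 2.000 × 10^-3 mol
From the 5:2 ratio, n(H2O2) in the aliquot = 5/2 × 2.000 × 10^-3 = 5.001 × 10^-3 mol
[H2O2]_dilute = 5.001 × 10^-3 / 0.02500 = 0.2000 mol/L
Dilution factor = 250.0 / 10.02 = 24.95
[H2O2]_stock = 0.2000 × 24.95 = 4.991 mol/L

4.991 mol/L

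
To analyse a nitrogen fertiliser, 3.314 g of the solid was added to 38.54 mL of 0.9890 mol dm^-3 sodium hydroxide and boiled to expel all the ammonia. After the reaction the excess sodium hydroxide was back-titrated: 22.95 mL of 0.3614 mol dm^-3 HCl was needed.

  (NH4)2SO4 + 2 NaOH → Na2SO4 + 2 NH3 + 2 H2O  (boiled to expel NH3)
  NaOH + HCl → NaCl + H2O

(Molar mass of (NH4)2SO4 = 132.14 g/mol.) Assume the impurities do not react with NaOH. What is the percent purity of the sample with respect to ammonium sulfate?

59.45 %

n(NaOH) added = 0.03854 × 0.9890 = 0.03812 mol
n(HCl) used in back-titration = 0.02295 × 0.3614 = 8.294 × 10^-3 mol
n(NaOH) left over = 8.294 × 10^-3 mol (1:1 ratio)
n(NaOH) consumed by analyte = 0.03812 − 8.294 × 10^-3 = 0.02982 mol
From the 1:2 ratio, n((NH4)2SO4) = 1/2 × 0.02982 = 0.01491 mol
mass of (NH4)2SO4 = 0.01491 × 132.14 = 1.970 g
% (NH4)2SO4 = 1.970 / 3.314 × 100 = 59.45 %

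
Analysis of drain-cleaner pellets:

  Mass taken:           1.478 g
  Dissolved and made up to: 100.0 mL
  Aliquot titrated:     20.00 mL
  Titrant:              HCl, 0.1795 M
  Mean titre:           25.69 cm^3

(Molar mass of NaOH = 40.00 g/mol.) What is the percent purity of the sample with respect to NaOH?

NaOH + HCl → NaCl + H2O
n(HCl) per titration = 0.02569 × 0.1795 = 4.611 × 10^-3 mol
n(NaOH) in each aliquot = 4.611 × 10^-3 mol (1:1 ratio)
n(NaOH) in the whole flask = 4.611 × 10^-3 × 100.0/20.00 = 0.02306 mol
mass of NaOH = 0.02306 × 40.00 = 0.9223 g
% NaOH = 0.9223 / 1.478 × 100 = 62.40 %

62.40 %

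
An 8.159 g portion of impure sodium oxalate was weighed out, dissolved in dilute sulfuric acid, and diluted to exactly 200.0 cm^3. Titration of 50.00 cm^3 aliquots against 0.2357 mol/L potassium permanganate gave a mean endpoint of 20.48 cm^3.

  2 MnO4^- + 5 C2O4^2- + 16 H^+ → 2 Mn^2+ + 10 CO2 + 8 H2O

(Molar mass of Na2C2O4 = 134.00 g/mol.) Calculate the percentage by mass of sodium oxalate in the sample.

n(KMnO4) per titration = 0.02048 × 0.2357 = 4.827 × 10^-3 mol
From the 5:2 ratio, n(Na2C2O4) in each aliquot = 5/2 × 4.827 × 10^-3 = 0.01207 mol
n(Na2C2O4) in the whole flask = 0.01207 × 200.0/50.00 = 0.04827 mol
mass of Na2C2O4 = 0.04827 × 134.00 = 6.468 g
% Na2C2O4 = 6.468 / 8.159 × 100 = 79.28 %

79.28 %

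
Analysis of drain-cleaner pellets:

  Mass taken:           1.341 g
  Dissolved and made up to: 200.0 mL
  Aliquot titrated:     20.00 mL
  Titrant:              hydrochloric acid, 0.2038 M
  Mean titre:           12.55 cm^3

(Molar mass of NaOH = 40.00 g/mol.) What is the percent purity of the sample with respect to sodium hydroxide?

76.29 %

NaOH + HCl → NaCl + H2O
n(HCl) per titration = 0.01255 × 0.2038 = 2.558 × 10^-3 mol
n(NaOH) in each aliquot = 2.558 × 10^-3 mol (1:1 ratio)
n(NaOH) in the whole flask = 2.558 × 10^-3 × 200.0/20.00 = 0.02558 mol
mass of NaOH = 0.02558 × 40.00 = 1.023 g
% NaOH = 1.023 / 1.341 × 100 = 76.29 %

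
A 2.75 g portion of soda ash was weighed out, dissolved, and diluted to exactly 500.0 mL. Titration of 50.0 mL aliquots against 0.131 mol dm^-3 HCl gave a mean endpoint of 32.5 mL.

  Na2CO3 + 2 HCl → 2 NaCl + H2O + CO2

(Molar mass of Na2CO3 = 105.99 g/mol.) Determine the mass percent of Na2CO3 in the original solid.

82.0 %

n(HCl) per titration = 0.0325 × 0.131 = 4.26 × 10^-3 mol
From the 1:2 ratio, n(Na2CO3) in each aliquot = 1/2 × 4.26 × 10^-3 = 2.13 × 10^-3 mol
n(Na2CO3) in the whole flask = 2.13 × 10^-3 × 500.0/50.0 = 0.0213 mol
mass of Na2CO3 = 0.0213 × 105.99 = 2.26 g
% Na2CO3 = 2.26 / 2.75 × 100 = 82.0 %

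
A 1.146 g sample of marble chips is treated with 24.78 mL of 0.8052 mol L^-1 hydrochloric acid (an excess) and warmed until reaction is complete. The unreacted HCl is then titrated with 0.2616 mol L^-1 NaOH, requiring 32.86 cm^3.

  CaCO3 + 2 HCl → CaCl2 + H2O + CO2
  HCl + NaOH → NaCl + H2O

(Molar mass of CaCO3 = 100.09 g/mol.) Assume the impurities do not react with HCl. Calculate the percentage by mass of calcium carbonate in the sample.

49.59 %

n(HCl) added = 0.02478 × 0.8052 = 0.01995 mol
n(NaOH) used in back-titration = 0.03286 × 0.2616 = 8.596 × 10^-3 mol
n(HCl) left over = 8.596 × 10^-3 mol (1:1 ratio)
n(HCl) consumed by analyte = 0.01995 − 8.596 × 10^-3 = 0.01136 mol
From the 1:2 ratio, n(CaCO3) = 1/2 × 0.01136 = 5.678 × 10^-3 mol
mass of CaCO3 = 5.678 × 10^-3 × 100.09 = 0.5683 g
% CaCO3 = 0.5683 / 1.146 × 100 = 49.59 %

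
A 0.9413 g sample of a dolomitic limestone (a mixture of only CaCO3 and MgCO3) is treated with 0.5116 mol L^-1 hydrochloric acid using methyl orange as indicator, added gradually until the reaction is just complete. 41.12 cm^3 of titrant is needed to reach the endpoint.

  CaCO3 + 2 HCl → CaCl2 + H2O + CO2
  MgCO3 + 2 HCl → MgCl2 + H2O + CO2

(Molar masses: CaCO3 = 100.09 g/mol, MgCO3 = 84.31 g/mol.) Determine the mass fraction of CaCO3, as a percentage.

n(HCl) = 0.04112 × 0.5116 = 0.02104 mol
Let x = n(CaCO3), y = n(MgCO3).
Titrant: 2x + 2y = 0.02104;  mass: 100.09x + 84.31y = 0.9413
Solving, x = 3.453 × 10^-3 mol, y = 7.066 × 10^-3 mol
mass of CaCO3 = 3.453 × 10^-3 × 100.09 = 0.3456 g
% CaCO3 = 0.3456 / 0.9413 × 100 = 36.71 %

36.71 %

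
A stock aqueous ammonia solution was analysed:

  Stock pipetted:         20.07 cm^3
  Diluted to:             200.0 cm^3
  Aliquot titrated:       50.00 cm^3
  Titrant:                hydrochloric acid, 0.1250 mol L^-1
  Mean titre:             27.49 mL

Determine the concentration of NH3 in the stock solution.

NH3 + HCl → NH4Cl
n(HCl) = 0.02749 × 0.1250 = 3.436 × 10^-3 mol
n(NH3) in the aliquot = 3.436 × 10^-3 mol (1:1 ratio)
[NH3]_dilute = 3.436 × 10^-3 / 0.05000 = 0.06872 mol/L
Dilution factor = 200.0 / 20.07 = 9.965
[NH3]_stock = 0.06872 × 9.965 = 0.6849 mol/L

0.6849 mol/L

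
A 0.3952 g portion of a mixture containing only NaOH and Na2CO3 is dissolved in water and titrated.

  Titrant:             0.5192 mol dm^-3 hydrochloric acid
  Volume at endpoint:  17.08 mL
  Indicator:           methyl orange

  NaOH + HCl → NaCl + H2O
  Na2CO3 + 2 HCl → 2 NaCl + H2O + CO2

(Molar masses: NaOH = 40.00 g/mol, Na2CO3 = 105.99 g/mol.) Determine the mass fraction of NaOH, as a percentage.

58.23 %

n(HCl) = 0.01708 × 0.5192 = 8.868 × 10^-3 mol
Let x = n(NaOH), y = n(Na2CO3).
Titrant: 1x + 2y = 8.868 × 10^-3;  mass: 40.00x + 105.99y = 0.3952
Solving, x = 5.753 × 10^-3 mol, y = 1.558 × 10^-3 mol
mass of NaOH = 5.753 × 10^-3 × 40.00 = 0.2301 g
% NaOH = 0.2301 / 0.3952 × 100 = 58.23 %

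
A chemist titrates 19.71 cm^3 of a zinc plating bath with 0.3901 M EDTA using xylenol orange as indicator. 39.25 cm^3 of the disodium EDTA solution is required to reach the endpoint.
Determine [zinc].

0.7768 M

Zn^2+ + EDTA^4- → [Zn(EDTA)]^2-
n(EDTA) = 0.03925 L × 0.3901 mol/L = 0.01531 mol
n(Zn2+) = 0.01531 mol (1:1 mole ratio)
[Zn2+] = 0.01531 mol / 0.01971 L = 0.7768 mol/L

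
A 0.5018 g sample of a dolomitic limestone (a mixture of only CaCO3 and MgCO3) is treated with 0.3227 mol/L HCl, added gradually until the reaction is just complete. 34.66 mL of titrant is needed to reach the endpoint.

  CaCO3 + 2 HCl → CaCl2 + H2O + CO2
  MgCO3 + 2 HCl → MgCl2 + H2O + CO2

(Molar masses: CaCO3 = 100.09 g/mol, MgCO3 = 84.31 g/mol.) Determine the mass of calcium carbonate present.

n(HCl) = 0.03466 × 0.3227 = 0.01118 mol
Let x = n(CaCO3), y = n(MgCO3).
Titrant: 2x + 2y = 0.01118;  mass: 100.09x + 84.31y = 0.5018
Solving, x = 1.921 × 10^-3 mol, y = 3.672 × 10^-3 mol
mass of CaCO3 = 1.921 × 10^-3 × 100.09 = 0.1922 g

0.1922 g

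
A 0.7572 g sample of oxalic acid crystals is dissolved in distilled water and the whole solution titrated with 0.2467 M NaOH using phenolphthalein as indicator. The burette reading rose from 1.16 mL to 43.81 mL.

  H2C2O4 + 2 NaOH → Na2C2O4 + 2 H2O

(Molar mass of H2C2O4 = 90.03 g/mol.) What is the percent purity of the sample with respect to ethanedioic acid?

n(NaOH) = 0.04265 L × 0.2467 mol/L = 0.01052 mol
From the 1:2 ratio, n(H2C2O4) = 1/2 × 0.01052 = 5.261 × 10^-3 mol
mass of H2C2O4 = 5.261 × 10^-3 × 90.03 g/mol = 0.4736 g
% H2C2O4 = 0.4736 / 0.7572 × 100 = 62.55 %

62.55 %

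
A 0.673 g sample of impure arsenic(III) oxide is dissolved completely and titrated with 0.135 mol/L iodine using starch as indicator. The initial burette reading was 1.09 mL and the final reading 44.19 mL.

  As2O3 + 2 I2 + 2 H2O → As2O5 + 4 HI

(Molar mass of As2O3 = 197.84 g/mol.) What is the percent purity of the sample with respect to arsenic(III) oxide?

85.5 %

n(I2) = 0.0431 L × 0.135 mol/L = 5.82 × 10^-3 mol
From the 1:2 ratio, n(As2O3) = 1/2 × 5.82 × 10^-3 = 2.91 × 10^-3 mol
mass of As2O3 = 2.91 × 10^-3 × 197.84 g/mol = 0.576 g
% As2O3 = 0.576 / 0.673 × 100 = 85.5 %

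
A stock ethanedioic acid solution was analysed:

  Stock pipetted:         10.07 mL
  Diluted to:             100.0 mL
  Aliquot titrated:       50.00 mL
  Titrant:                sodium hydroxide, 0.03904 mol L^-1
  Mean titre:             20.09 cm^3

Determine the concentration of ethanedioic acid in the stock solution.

0.07789 mol/L

H2C2O4 + 2 NaOH → Na2C2O4 + 2 H2O
n(NaOH) = 0.02009 × 0.03904 = 7.843 × 10^-4 mol
From the 1:2 ratio, n(H2C2O4) in the aliquot = 1/2 × 7.843 × 10^-4 = 3.922 × 10^-4 mol
[H2C2O4]_dilute = 3.922 × 10^-4 / 0.05000 = 0.007843 mol/L
Dilution factor = 100.0 / 10.07 = 9.930
[H2C2O4]_stock = 0.007843 × 9.930 = 0.07789 mol/L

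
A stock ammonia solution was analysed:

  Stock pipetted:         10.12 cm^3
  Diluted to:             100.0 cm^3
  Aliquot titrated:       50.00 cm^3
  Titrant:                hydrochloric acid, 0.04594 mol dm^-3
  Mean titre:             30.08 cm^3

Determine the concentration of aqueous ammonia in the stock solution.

NH3 + HCl → NH4Cl
n(HCl) = 0.03008 × 0.04594 = 1.382 × 10^-3 mol
n(NH3) in the aliquot = 1.382 × 10^-3 mol (1:1 ratio)
[NH3]_dilute = 1.382 × 10^-3 / 0.05000 = 0.02764 mol/L
Dilution factor = 100.0 / 10.12 = 9.881
[NH3]_stock = 0.02764 × 9.881 = 0.2731 mol/L

0.2731 mol/L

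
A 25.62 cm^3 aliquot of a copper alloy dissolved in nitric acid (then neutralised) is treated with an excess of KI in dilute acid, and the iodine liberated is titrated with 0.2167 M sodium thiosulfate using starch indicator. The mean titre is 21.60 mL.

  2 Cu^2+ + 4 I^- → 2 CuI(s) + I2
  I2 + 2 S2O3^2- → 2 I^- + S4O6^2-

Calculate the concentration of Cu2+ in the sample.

n(S2O3^2-) = 0.02160 × 0.2167 = 4.681 × 10^-3 mol
n(I2) = n(S2O3^2-)/2 = 2.340 × 10^-3 mol
From the 2:1 ratio, n(Cu2+) in the aliquot = 2/1 × 2.340 × 10^-3 = 4.681 × 10^-3 mol
[Cu2+] = 4.681 × 10^-3 / 0.02562 = 0.1827 mol/L

0.1827 M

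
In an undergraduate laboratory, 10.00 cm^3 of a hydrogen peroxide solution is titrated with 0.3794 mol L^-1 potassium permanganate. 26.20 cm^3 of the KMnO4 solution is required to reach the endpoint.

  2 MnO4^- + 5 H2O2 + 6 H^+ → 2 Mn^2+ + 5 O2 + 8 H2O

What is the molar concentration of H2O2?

n(KMnO4) = 0.02620 L × 0.3794 mol/L = 9.940 × 10^-3 mol
From the 5:2 mole ratio, n(H2O2) = 5/2 × 9.940 × 10^-3 = 0.02485 mol
[H2O2] = 0.02485 mol / 0.01000 L = 2.485 mol/L

2.485 mol/L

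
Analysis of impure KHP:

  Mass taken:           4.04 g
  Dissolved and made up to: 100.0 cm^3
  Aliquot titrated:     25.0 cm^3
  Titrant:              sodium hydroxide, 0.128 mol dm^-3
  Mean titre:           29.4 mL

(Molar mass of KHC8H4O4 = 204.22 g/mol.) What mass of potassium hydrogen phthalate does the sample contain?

3.07 g

KHC8H4O4 + NaOH → KNaC8H4O4 + H2O
n(NaOH) per titration = 0.0294 × 0.128 = 3.76 × 10^-3 mol
n(KHC8H4O4) in each aliquot = 3.76 × 10^-3 mol (1:1 ratio)
n(KHC8H4O4) in the whole flask = 3.76 × 10^-3 × 100.0/25.0 = 0.0151 mol
mass of KHC8H4O4 = 0.0151 × 204.22 = 3.07 g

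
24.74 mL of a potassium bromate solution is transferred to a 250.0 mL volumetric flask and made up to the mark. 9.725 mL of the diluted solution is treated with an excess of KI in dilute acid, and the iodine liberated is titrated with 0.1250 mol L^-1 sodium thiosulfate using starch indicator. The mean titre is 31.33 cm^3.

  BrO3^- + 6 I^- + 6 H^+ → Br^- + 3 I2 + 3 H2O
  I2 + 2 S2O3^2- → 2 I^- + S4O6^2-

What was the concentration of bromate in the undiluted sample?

n(S2O3^2-) = 0.03133 × 0.1250 = 3.916 × 10^-3 mol
n(I2) = n(S2O3^2-)/2 = 1.958 × 10^-3 mol
From the 1:3 ratio, n(BrO3^-) in the aliquot = 1/3 × 1.958 × 10^-3 = 6.527 × 10^-4 mol
[BrO3^-]_dilute = 6.527 × 10^-4 / 0.009725 = 0.06712 mol/L
[BrO3^-]_original = 0.06712 × 250.0/24.74 = 0.6782 mol/L

0.6782 mol/L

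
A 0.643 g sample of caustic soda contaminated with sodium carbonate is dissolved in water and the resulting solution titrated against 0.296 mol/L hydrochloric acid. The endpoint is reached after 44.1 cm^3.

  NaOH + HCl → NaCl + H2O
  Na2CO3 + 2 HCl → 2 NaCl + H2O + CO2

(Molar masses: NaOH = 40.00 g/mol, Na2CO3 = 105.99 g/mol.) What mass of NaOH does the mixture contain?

0.150 g

n(HCl) = 0.0441 × 0.296 = 0.0131 mol
Let x = n(NaOH), y = n(Na2CO3).
Titrant: 1x + 2y = 0.0131;  mass: 40.00x + 105.99y = 0.643
Solving, x = 3.75 × 10^-3 mol, y = 4.65 × 10^-3 mol
mass of NaOH = 3.75 × 10^-3 × 40.00 = 0.150 g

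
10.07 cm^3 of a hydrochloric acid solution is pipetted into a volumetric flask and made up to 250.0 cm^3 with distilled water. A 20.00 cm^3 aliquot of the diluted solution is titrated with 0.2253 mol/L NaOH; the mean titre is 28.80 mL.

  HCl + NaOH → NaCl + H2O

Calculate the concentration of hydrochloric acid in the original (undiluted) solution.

n(NaOH) = 0.02880 × 0.2253 = 6.489 × 10^-3 mol
n(HCl) in the aliquot = 6.489 × 10^-3 mol (1:1 ratio)
[HCl]_dilute = 6.489 × 10^-3 / 0.02000 = 0.3244 mol/L
Dilution factor = 250.0 / 10.07 = 24.83
[HCl]_stock = 0.3244 × 24.83 = 8.054 mol/L

8.054 mol/L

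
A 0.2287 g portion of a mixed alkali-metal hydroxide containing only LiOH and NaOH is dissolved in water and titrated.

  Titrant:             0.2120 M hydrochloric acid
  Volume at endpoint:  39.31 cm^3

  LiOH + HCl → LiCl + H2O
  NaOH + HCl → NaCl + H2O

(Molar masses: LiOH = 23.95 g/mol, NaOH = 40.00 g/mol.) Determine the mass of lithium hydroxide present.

n(HCl) = 0.03931 × 0.2120 = 8.334 × 10^-3 mol
Let x = n(LiOH), y = n(NaOH).
Titrant: 1x + 1y = 8.334 × 10^-3;  mass: 23.95x + 40.00y = 0.2287
Solving, x = 6.520 × 10^-3 mol, y = 1.814 × 10^-3 mol
mass of LiOH = 6.520 × 10^-3 × 23.95 = 0.1562 g

0.1562 g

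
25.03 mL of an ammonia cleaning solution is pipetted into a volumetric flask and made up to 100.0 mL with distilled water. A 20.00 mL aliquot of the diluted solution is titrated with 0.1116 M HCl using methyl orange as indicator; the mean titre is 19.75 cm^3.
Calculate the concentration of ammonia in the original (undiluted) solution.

0.4403 M

NH3 + HCl → NH4Cl
n(HCl) = 0.01975 × 0.1116 = 2.204 × 10^-3 mol
n(NH3) in the aliquot = 2.204 × 10^-3 mol (1:1 ratio)
[NH3]_dilute = 2.204 × 10^-3 / 0.02000 = 0.1102 mol/L
Dilution factor = 100.0 / 25.03 = 3.995
[NH3]_stock = 0.1102 × 3.995 = 0.4403 mol/L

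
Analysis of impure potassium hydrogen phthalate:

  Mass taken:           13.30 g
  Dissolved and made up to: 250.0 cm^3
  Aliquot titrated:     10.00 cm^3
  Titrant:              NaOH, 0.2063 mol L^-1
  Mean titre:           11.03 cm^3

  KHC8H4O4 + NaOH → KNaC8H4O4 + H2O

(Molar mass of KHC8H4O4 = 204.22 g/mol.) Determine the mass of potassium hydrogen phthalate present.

11.62 g

n(NaOH) per titration = 0.01103 × 0.2063 = 2.275 × 10^-3 mol
n(KHC8H4O4) in each aliquot = 2.275 × 10^-3 mol (1:1 ratio)
n(KHC8H4O4) in the whole flask = 2.275 × 10^-3 × 250.0/10.00 = 0.05689 mol
mass of KHC8H4O4 = 0.05689 × 204.22 = 11.62 g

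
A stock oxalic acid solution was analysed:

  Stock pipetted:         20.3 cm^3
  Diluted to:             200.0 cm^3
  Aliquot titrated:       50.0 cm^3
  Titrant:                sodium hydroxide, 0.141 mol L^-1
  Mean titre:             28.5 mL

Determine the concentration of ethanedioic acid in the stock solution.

H2C2O4 + 2 NaOH → Na2C2O4 + 2 H2O
n(NaOH) = 0.0285 × 0.141 = 4.02 × 10^-3 mol
From the 1:2 ratio, n(H2C2O4) in the aliquot = 1/2 × 4.02 × 10^-3 = 2.01 × 10^-3 mol
[H2C2O4]_dilute = 2.01 × 10^-3 / 0.0500 = 0.0402 mol/L
Dilution factor = 200.0 / 20.3 = 9.852
[H2C2O4]_stock = 0.0402 × 9.852 = 0.396 mol/L

0.396 mol/L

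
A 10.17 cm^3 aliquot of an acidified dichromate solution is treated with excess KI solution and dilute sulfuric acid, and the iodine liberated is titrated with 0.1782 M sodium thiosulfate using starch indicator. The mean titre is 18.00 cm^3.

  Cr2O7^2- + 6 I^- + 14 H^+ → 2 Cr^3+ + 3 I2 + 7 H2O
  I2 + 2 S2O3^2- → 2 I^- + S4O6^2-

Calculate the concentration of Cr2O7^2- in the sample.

n(S2O3^2-) = 0.01800 × 0.1782 = 3.208 × 10^-3 mol
n(I2) = n(S2O3^2-)/2 = 1.604 × 10^-3 mol
From the 1:3 ratio, n(Cr2O7^2-) in the aliquot = 1/3 × 1.604 × 10^-3 = 5.346 × 10^-4 mol
[Cr2O7^2-] = 5.346 × 10^-4 / 0.01017 = 0.05257 mol/L

0.05257 M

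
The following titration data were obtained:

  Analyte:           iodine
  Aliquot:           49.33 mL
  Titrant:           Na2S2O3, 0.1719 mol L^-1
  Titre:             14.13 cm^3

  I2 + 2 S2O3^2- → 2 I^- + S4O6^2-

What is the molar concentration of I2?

n(Na2S2O3) = 0.01413 L × 0.1719 mol/L = 2.429 × 10^-3 mol
From the 1:2 mole ratio, n(I2) = 1/2 × 2.429 × 10^-3 = 1.214 × 10^-3 mol
[I2] = 1.214 × 10^-3 mol / 0.04933 L = 0.02462 mol/L

0.02462 mol/L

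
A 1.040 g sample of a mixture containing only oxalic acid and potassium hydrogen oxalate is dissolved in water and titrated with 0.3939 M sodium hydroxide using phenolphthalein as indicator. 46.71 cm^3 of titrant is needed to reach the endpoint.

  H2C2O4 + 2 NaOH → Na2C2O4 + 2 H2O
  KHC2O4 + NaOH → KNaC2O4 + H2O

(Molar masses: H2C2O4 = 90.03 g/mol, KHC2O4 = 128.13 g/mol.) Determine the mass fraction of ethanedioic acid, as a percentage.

68.61 %

n(NaOH) = 0.04671 × 0.3939 = 0.01840 mol
Let x = n(H2C2O4), y = n(KHC2O4).
Titrant: 2x + 1y = 0.01840;  mass: 90.03x + 128.13y = 1.040
Solving, x = 7.926 × 10^-3 mol, y = 2.548 × 10^-3 mol
mass of H2C2O4 = 7.926 × 10^-3 × 90.03 = 0.7135 g
% H2C2O4 = 0.7135 / 1.040 × 100 = 68.61 %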